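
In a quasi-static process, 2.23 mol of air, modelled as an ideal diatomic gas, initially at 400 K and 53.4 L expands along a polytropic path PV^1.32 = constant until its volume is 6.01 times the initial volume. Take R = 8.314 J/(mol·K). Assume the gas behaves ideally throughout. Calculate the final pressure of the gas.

P₁ = nRT₁/V₁ = 2.23×8.314×400/53.4 = 139 kPa.
Polytropic n=1.32: T₂ = T₁(V₁/V₂)^(n−1) = 400×(0.166)^0.32 = 225 K; P₂ = P₁(V₁/V₂)^n = 13.0 kPa.

13.0 kPa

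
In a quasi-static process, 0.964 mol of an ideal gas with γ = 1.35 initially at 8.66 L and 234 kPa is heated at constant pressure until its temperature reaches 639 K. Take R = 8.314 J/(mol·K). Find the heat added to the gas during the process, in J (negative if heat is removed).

11900 J

T₁ = P₁V₁/(nR) = 234×8.66/(0.964×8.314) = 253 K.
Isobaric: P stays 234 kPa; V/T = const ⇒ T₂ = 639 K, V₂ = 21.9 L.
W = PΔV = 234×(21.9−8.66) kPa·L = 3090 J.
ΔU = nCvΔT = 0.964×23.8×(639−253) = 8840 J.
Q = ΔU + W = nCpΔT = 11900 J.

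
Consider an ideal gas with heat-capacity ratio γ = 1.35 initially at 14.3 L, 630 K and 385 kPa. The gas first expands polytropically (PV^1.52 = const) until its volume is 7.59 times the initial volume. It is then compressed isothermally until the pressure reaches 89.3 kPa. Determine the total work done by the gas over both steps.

n = P₁V₁/(RT₁) = 385×14.3/(8.314×630) = 1.05 mol.
Step 1 — Polytropic n=1.52: T₂ = T₁(V₁/V₂)^(n−1) = 630×(0.132)^0.52 = 220 K; P₂ = P₁(V₁/V₂)^n = 17.7 kPa.
W = (P₁V₁−P₂V₂)/(n−1) = (385×14.3−17.7×109)/0.52 = 6900 J.
ΔU = nCvΔT = 1.05×23.8×(220−630) = -10200 J.
Q = ΔU + W = -3350 J.
State after step 1: P = 17.7 kPa, V = 109 L, T = 220 K.
Step 2 — Isothermal: T stays 220 K; PV = const ⇒ V₂ = 21.5 L, P₂ = 89.3 kPa.
ΔU = 0 (ideal gas, T constant).
W = nRT ln(V₂/V₁) = 1.05×8.314×220×ln(0.198) = -3110 J.
Q = ΔU + W = -3110 J.
Net over both steps: W = 3790 J, Q = -6460 J, ΔU = -10200 J.

3790 J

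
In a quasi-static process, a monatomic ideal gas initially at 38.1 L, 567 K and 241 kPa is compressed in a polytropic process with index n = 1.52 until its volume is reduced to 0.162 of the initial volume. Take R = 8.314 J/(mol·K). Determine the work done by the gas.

-27800 J

n = P₁V₁/(RT₁) = 241×38.1/(8.314×567) = 1.95 mol.
Polytropic n=1.52: T₂ = T₁(V₁/V₂)^(n−1) = 567×(6.17)^0.52 = 1460 K; P₂ = P₁(V₁/V₂)^n = 3830 kPa.
W = (P₁V₁−P₂V₂)/(n−1) = (241×38.1−3830×6.17)/0.52 = -27800 J.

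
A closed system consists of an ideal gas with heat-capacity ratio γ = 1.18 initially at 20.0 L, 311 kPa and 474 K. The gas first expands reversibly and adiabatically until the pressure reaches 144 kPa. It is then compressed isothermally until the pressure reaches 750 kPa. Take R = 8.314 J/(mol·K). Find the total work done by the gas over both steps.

-5300 J

n = P₁V₁/(RT₁) = 311×20.0/(8.314×474) = 1.58 mol.
Step 1 — Adiabatic: T₂/T₁ = (P₂/P₁)^((γ−1)/γ) ⇒ T₂ = 474×(0.463)^0.153 = 421 K; V₂ = 38.4 L.
ΔU = nCvΔT = 1.58×46.2×(421−474) = -3830 J.
Q = 0 for an adiabatic process, so W = −ΔU = 3830 J.
State after step 1: P = 144 kPa, V = 38.4 L, T = 421 K.
Step 2 — Isothermal: T stays 421 K; PV = const ⇒ V₂ = 7.37 L, P₂ = 750 kPa.
ΔU = 0 (ideal gas, T constant).
W = nRT ln(V₂/V₁) = 1.58×8.314×421×ln(0.192) = -9130 J.
Q = ΔU + W = -9130 J.
Net over both steps: W = -5300 J, Q = -9130 J, ΔU = -3830 J.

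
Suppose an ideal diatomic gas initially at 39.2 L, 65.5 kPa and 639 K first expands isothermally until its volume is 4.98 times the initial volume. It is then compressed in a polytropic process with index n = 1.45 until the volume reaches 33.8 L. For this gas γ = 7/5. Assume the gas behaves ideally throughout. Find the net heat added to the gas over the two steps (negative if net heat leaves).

4980 J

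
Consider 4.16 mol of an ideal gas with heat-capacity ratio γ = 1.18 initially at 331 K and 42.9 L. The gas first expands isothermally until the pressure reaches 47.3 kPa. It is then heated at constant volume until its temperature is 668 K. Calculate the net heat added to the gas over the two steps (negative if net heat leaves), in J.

P₁ = nRT₁/V₁ = 4.16×8.314×331/42.9 = 267 kPa.
Step 1 — Isothermal: T stays 331 K; PV = const ⇒ V₂ = 242 L, P₂ = 47.3 kPa.
ΔU = 0 (ideal gas, T constant).
W = nRT ln(V₂/V₁) = 4.16×8.314×331×ln(5.64) = 19800 J.
Q = ΔU + W = 19800 J.
State after step 1: P = 47.3 kPa, V = 242 L, T = 331 K.
Step 2 — Isochoric: V stays 242 L; P/T = const ⇒ T₂ = 668 K, P₂ = 95.5 kPa.
W = 0 (no volume change).
ΔU = nCvΔT = 4.16×46.2×(668−331) = 64800 J.
Q = ΔU = 64800 J.
Net over both steps: W = 19800 J, Q = 84600 J, ΔU = 64800 J.

84600 J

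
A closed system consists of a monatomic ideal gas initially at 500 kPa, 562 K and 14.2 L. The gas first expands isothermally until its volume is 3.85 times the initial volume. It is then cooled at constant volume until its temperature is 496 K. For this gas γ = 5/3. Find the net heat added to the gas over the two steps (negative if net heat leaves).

8320 J

n = P₁V₁/(RT₁) = 500×14.2/(8.314×562) = 1.52 mol.
Step 1 — Isothermal: T stays 562 K; PV = const ⇒ V₂ = 54.7 L, P₂ = 130 kPa.
ΔU = 0 (ideal gas, T constant).
W = nRT ln(V₂/V₁) = 1.52×8.314×562×ln(3.85) = 9570 J.
Q = ΔU + W = 9570 J.
State after step 1: P = 130 kPa, V = 54.7 L, T = 562 K.
Step 2 — Isochoric: V stays 54.7 L; P/T = const ⇒ T₂ = 496 K, P₂ = 115 kPa.
W = 0 (no volume change).
ΔU = nCvΔT = 1.52×12.5×(496−562) = -1250 J.
Q = ΔU = -1250 J.
Net over both steps: W = 9570 J, Q = 8320 J, ΔU = -1250 J.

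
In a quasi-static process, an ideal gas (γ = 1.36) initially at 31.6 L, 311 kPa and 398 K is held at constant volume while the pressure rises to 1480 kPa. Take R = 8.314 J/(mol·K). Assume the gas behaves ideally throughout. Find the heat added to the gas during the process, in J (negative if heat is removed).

103000 J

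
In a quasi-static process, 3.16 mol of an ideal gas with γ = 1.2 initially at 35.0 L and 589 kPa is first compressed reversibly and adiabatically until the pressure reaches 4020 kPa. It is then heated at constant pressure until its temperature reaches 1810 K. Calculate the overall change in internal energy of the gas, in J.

T₁ = P₁V₁/(nR) = 589×35.0/(3.16×8.314) = 785 K.
Step 1 — Adiabatic: T₂/T₁ = (P₂/P₁)^((γ−1)/γ) ⇒ T₂ = 785×(6.83)^0.167 = 1080 K; V₂ = 7.06 L.
ΔU = nCvΔT = 3.16×41.6×(1080−785) = 38900 J.
Q = 0 for an adiabatic process, so W = −ΔU = -38900 J.
State after step 1: P = 4020 kPa, V = 7.06 L, T = 1080 K.
Step 2 — Isobaric: P stays 4020 kPa; V/T = const ⇒ T₂ = 1810 K, V₂ = 11.8 L.
W = PΔV = 4020×(11.8−7.06) kPa·L = 19200 J.
ΔU = nCvΔT = 3.16×41.6×(1810−1080) = 95800 J.
Q = ΔU + W = nCpΔT = 115000 J.
Net over both steps: W = -19700 J, Q = 115000 J, ΔU = 135000 J.

135000 J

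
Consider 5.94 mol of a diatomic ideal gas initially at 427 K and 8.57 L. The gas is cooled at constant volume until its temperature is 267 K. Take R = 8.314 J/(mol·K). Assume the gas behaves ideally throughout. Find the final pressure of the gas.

1540 kPa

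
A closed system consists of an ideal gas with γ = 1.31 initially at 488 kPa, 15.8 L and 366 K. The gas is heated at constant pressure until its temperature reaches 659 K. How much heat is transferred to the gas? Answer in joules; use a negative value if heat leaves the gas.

n = P₁V₁/(RT₁) = 488×15.8/(8.314×366) = 2.53 mol.
Isobaric: P stays 488 kPa; V/T = const ⇒ T₂ = 659 K, V₂ = 28.4 L.
W = PΔV = 488×(28.4−15.8) kPa·L = 6170 J.
ΔU = nCvΔT = 2.53×26.8×(659−366) = 19900 J.
Q = ΔU + W = nCpΔT = 26100 J.

26100 J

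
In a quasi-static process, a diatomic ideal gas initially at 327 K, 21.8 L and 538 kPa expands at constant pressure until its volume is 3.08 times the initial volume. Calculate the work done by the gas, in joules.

24400 J

n = P₁V₁/(RT₁) = 538×21.8/(8.314×327) = 4.31 mol.
Isobaric: P stays 538 kPa; V/T = const ⇒ T₂ = 1010 K, V₂ = 67.1 L.
W = PΔV = 538×(67.1−21.8) kPa·L = 24400 J.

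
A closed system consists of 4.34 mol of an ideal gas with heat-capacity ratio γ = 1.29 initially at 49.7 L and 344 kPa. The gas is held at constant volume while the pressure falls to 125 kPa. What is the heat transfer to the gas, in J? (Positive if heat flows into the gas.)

-37500 J

T₁ = P₁V₁/(nR) = 344×49.7/(4.34×8.314) = 474 K.
Isochoric: V stays 49.7 L; P/T = const ⇒ T₂ = 172 K, P₂ = 125 kPa.
W = 0 (no volume change).
ΔU = nCvΔT = 4.34×28.7×(172−474) = -37500 J.
Q = ΔU = -37500 J.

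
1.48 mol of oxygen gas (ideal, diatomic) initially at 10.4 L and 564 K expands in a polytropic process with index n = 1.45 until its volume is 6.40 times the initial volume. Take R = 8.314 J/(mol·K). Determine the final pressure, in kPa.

P₁ = nRT₁/V₁ = 1.48×8.314×564/10.4 = 667 kPa.
Polytropic n=1.45: T₂ = T₁(V₁/V₂)^(n−1) = 564×(0.156)^0.45 = 245 K; P₂ = P₁(V₁/V₂)^n = 45.2 kPa.

45.2 kPa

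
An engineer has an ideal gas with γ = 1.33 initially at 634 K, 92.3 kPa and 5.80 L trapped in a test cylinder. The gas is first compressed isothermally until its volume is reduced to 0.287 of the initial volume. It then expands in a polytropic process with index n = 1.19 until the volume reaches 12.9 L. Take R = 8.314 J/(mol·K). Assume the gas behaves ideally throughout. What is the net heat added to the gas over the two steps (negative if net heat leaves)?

-283 J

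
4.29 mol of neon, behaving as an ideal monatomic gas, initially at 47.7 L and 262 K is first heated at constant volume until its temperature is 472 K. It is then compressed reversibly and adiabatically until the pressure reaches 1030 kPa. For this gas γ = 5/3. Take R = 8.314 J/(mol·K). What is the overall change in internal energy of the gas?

P₁ = nRT₁/V₁ = 4.29×8.314×262/47.7 = 196 kPa.
Step 1 — Isochoric: V stays 47.7 L; P/T = const ⇒ T₂ = 472 K, P₂ = 353 kPa.
W = 0 (no volume change).
ΔU = nCvΔT = 4.29×12.5×(472−262) = 11200 J.
Q = ΔU = 11200 J.
State after step 1: P = 353 kPa, V = 47.7 L, T = 472 K.
Step 2 — Adiabatic: T₂/T₁ = (P₂/P₁)^((γ−1)/γ) ⇒ T₂ = 472×(2.92)^0.400 = 724 K; V₂ = 25.1 L.
ΔU = nCvΔT = 4.29×12.5×(724−472) = 13500 J.
Q = 0 for an adiabatic process, so W = −ΔU = -13500 J.
Net over both steps: W = -13500 J, Q = 11200 J, ΔU = 24700 J.

24700 J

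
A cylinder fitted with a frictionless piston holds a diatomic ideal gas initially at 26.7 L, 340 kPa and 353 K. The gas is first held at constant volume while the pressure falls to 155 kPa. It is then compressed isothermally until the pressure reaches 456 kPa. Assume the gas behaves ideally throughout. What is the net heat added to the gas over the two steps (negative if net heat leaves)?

-16800 J

n = P₁V₁/(RT₁) = 340×26.7/(8.314×353) = 3.09 mol.
Step 1 — Isochoric: V stays 26.7 L; P/T = const ⇒ T₂ = 161 K, P₂ = 155 kPa.
W = 0 (no volume change).
ΔU = nCvΔT = 3.09×20.8×(161−353) = -12300 J.
Q = ΔU = -12300 J.
State after step 1: P = 155 kPa, V = 26.7 L, T = 161 K.
Step 2 — Isothermal: T stays 161 K; PV = const ⇒ V₂ = 9.08 L, P₂ = 456 kPa.
ΔU = 0 (ideal gas, T constant).
W = nRT ln(V₂/V₁) = 3.09×8.314×161×ln(0.340) = -4470 J.
Q = ΔU + W = -4470 J.
Net over both steps: W = -4470 J, Q = -16800 J, ΔU = -12300 J.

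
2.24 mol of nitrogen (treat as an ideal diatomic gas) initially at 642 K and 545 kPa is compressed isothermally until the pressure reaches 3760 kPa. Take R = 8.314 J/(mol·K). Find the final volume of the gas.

V₁ = nRT₁/P₁ = 2.24×8.314×642/545 = 21.9 L.
Isothermal: T stays 642 K; PV = const ⇒ V₂ = 3.18 L, P₂ = 3760 kPa.

3.18 L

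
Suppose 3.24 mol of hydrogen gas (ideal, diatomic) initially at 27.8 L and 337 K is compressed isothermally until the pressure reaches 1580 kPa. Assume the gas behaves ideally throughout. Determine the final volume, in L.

5.75 L

P₁ = nRT₁/V₁ = 3.24×8.314×337/27.8 = 327 kPa.
Isothermal: T stays 337 K; PV = const ⇒ V₂ = 5.75 L, P₂ = 1580 kPa.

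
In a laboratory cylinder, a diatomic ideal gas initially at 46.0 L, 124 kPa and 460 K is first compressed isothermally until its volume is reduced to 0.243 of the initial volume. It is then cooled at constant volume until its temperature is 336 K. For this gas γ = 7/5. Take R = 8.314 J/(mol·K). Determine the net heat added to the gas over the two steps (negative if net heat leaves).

-11900 J

n = P₁V₁/(RT₁) = 124×46.0/(8.314×460) = 1.49 mol.
Step 1 — Isothermal: T stays 460 K; PV = const ⇒ V₂ = 11.2 L, P₂ = 510 kPa.
ΔU = 0 (ideal gas, T constant).
W = nRT ln(V₂/V₁) = 1.49×8.314×460×ln(0.243) = -8070 J.
Q = ΔU + W = -8070 J.
State after step 1: P = 510 kPa, V = 11.2 L, T = 460 K.
Step 2 — Isochoric: V stays 11.2 L; P/T = const ⇒ T₂ = 336 K, P₂ = 373 kPa.
W = 0 (no volume change).
ΔU = nCvΔT = 1.49×20.8×(336−460) = -3840 J.
Q = ΔU = -3840 J.
Net over both steps: W = -8070 J, Q = -11900 J, ΔU = -3840 J.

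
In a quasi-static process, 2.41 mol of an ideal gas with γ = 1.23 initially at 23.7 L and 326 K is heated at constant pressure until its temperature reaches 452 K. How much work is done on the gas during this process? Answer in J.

-2520 J

P₁ = nRT₁/V₁ = 2.41×8.314×326/23.7 = 276 kPa.
Isobaric: P stays 276 kPa; V/T = const ⇒ T₂ = 452 K, V₂ = 32.9 L.
W = PΔV = 276×(32.9−23.7) kPa·L = 2520 J.
Work done on the gas = −W_by = -2520 J.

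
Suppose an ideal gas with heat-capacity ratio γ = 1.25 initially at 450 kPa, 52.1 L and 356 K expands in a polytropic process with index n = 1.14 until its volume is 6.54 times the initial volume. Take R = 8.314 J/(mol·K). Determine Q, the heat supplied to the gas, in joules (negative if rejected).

n = P₁V₁/(RT₁) = 450×52.1/(8.314×356) = 7.92 mol.
Polytropic n=1.14: T₂ = T₁(V₁/V₂)^(n−1) = 356×(0.153)^0.14 = 274 K; P₂ = P₁(V₁/V₂)^n = 52.9 kPa.
W = (P₁V₁−P₂V₂)/(n−1) = (450×52.1−52.9×341)/0.14 = 38700 J.
ΔU = nCvΔT = 7.92×33.3×(274−356) = -21700 J.
Q = ΔU + W = 17000 J.

17000 J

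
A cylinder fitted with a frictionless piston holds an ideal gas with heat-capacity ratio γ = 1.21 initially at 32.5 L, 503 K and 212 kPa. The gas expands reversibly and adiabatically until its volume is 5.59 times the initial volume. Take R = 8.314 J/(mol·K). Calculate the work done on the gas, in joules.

n = P₁V₁/(RT₁) = 212×32.5/(8.314×503) = 1.65 mol.
Adiabatic: TV^(γ−1) = const ⇒ T₂ = 503×(0.179)^0.210 = 350 K; PV^γ = const ⇒ P₂ = 26.4 kPa.
ΔU = nCvΔT = 1.65×39.6×(350−503) = -9950 J.
Q = 0 for an adiabatic process, so W = −ΔU = 9950 J.
Work done on the gas = −W_by = -9950 J.

-9950 J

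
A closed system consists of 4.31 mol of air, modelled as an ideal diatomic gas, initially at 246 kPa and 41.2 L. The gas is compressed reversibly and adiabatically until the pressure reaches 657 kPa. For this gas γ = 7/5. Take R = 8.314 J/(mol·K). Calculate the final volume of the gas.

T₁ = P₁V₁/(nR) = 246×41.2/(4.31×8.314) = 283 K.
Adiabatic: T₂/T₁ = (P₂/P₁)^((γ−1)/γ) ⇒ T₂ = 283×(2.67)^0.286 = 374 K; V₂ = 20.4 L.

20.4 L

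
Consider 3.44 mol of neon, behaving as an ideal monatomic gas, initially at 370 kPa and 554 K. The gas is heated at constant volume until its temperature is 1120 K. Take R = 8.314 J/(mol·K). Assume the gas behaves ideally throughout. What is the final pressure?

748 kPa

V₁ = nRT₁/P₁ = 3.44×8.314×554/370 = 42.8 L.
Isochoric: V stays 42.8 L; P/T = const ⇒ T₂ = 1120 K, P₂ = 748 kPa.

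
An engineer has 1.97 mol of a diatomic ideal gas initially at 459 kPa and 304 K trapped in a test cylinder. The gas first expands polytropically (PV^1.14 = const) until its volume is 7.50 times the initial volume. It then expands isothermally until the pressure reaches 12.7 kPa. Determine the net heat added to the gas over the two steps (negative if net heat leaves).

V₁ = nRT₁/P₁ = 1.97×8.314×304/459 = 10.8 L.
Step 1 — Polytropic n=1.14: T₂ = T₁(V₁/V₂)^(n−1) = 304×(0.133)^0.14 = 229 K; P₂ = P₁(V₁/V₂)^n = 46.2 kPa.
W = (P₁V₁−P₂V₂)/(n−1) = (459×10.8−46.2×81.4)/0.14 = 8740 J.
ΔU = nCvΔT = 1.97×20.8×(229−304) = -3060 J.
Q = ΔU + W = 5680 J.
State after step 1: P = 46.2 kPa, V = 81.4 L, T = 229 K.
Step 2 — Isothermal: T stays 229 K; PV = const ⇒ V₂ = 296 L, P₂ = 12.7 kPa.
ΔU = 0 (ideal gas, T constant).
W = nRT ln(V₂/V₁) = 1.97×8.314×229×ln(3.63) = 4850 J.
Q = ΔU + W = 4850 J.
Net over both steps: W = 13600 J, Q = 10500 J, ΔU = -3060 J.

10500 J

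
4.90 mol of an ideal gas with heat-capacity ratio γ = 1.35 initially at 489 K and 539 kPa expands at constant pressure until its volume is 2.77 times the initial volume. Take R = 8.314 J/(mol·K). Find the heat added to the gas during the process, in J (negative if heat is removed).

136000 J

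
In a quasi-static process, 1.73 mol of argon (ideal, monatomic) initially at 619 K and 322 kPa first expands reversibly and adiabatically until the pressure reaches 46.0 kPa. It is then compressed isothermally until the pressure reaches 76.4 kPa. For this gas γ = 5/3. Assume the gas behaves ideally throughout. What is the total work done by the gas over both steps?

5150 J

V₁ = nRT₁/P₁ = 1.73×8.314×619/322 = 27.6 L.
Step 1 — Adiabatic: T₂/T₁ = (P₂/P₁)^((γ−1)/γ) ⇒ T₂ = 619×(0.143)^0.400 = 284 K; V₂ = 88.9 L.
ΔU = nCvΔT = 1.73×12.5×(284−619) = -7220 J.
Q = 0 for an adiabatic process, so W = −ΔU = 7220 J.
State after step 1: P = 46.0 kPa, V = 88.9 L, T = 284 K.
Step 2 — Isothermal: T stays 284 K; PV = const ⇒ V₂ = 53.5 L, P₂ = 76.4 kPa.
ΔU = 0 (ideal gas, T constant).
W = nRT ln(V₂/V₁) = 1.73×8.314×284×ln(0.602) = -2070 J.
Q = ΔU + W = -2070 J.
Net over both steps: W = 5150 J, Q = -2070 J, ΔU = -7220 J.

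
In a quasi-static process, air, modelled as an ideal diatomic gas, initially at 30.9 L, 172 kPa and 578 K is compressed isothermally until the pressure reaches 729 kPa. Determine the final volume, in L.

Isothermal: T stays 578 K; PV = const ⇒ V₂ = 7.29 L, P₂ = 729 kPa.

7.29 L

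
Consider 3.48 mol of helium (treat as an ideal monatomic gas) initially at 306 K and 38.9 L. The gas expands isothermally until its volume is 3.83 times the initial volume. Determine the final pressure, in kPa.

59.4 kPa

P₁ = nRT₁/V₁ = 3.48×8.314×306/38.9 = 228 kPa.
Isothermal: T stays 306 K; PV = const ⇒ V₂ = 149 L, P₂ = 59.4 kPa.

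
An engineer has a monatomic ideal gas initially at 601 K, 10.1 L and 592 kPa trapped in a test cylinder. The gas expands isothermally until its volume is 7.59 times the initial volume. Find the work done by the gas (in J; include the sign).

12100 J

n = P₁V₁/(RT₁) = 592×10.1/(8.314×601) = 1.20 mol.
Isothermal: T stays 601 K; PV = const ⇒ V₂ = 76.7 L, P₂ = 78.0 kPa.
W = nRT ln(V₂/V₁) = 1.20×8.314×601×ln(7.59) = 12100 J.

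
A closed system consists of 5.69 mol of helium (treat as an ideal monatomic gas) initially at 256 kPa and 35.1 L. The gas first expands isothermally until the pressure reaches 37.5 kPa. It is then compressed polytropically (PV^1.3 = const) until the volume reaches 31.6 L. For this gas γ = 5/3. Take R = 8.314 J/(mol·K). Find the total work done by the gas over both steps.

-7790 J

T₁ = P₁V₁/(nR) = 256×35.1/(5.69×8.314) = 190 K.
Step 1 — Isothermal: T stays 190 K; PV = const ⇒ V₂ = 240 L, P₂ = 37.5 kPa.
ΔU = 0 (ideal gas, T constant).
W = nRT ln(V₂/V₁) = 5.69×8.314×190×ln(6.83) = 17300 J.
Q = ΔU + W = 17300 J.
State after step 1: P = 37.5 kPa, V = 240 L, T = 190 K.
Step 2 — Polytropic n=1.3: T₂ = T₁(V₁/V₂)^(n−1) = 190×(7.58)^0.30 = 349 K; P₂ = P₁(V₁/V₂)^n = 522 kPa.
W = (P₁V₁−P₂V₂)/(n−1) = (37.5×240−522×31.6)/0.30 = -25000 J.
ΔU = nCvΔT = 5.69×12.5×(349−190) = 11300 J.
Q = ΔU + W = -13800 J.
Net over both steps: W = -7790 J, Q = 3480 J, ΔU = 11300 J.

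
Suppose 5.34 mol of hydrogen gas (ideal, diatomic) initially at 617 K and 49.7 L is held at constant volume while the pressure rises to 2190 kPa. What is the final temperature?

2450 K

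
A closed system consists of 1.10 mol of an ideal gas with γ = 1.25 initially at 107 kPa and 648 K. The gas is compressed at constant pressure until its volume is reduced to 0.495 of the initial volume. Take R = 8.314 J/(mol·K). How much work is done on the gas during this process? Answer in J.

V₁ = nRT₁/P₁ = 1.10×8.314×648/107 = 55.4 L.
Isobaric: P stays 107 kPa; V/T = const ⇒ T₂ = 321 K, V₂ = 27.4 L.
W = PΔV = 107×(27.4−55.4) kPa·L = -2990 J.
Work done on the gas = −W_by = 2990 J.

2990 J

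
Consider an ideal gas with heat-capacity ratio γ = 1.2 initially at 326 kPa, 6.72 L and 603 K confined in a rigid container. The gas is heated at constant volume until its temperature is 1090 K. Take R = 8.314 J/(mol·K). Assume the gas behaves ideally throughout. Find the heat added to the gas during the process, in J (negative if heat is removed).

n = P₁V₁/(RT₁) = 326×6.72/(8.314×603) = 0.437 mol.
Isochoric: V stays 6.72 L; P/T = const ⇒ T₂ = 1090 K, P₂ = 589 kPa.
W = 0 (no volume change).
ΔU = nCvΔT = 0.437×41.6×(1090−603) = 8850 J.
Q = ΔU = 8850 J.

8850 J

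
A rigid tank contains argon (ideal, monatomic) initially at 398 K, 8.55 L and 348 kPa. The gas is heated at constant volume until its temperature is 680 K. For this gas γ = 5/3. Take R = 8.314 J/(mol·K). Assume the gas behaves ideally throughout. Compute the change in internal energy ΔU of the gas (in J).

n = P₁V₁/(RT₁) = 348×8.55/(8.314×398) = 0.899 mol.
Isochoric: V stays 8.55 L; P/T = const ⇒ T₂ = 680 K, P₂ = 595 kPa.
For an ideal gas ΔU = nCvΔT with Cv = (3/2)R = 12.5 J/(mol·K).
ΔU = 0.899×12.5×(680−398) = 3160 J.

3160 J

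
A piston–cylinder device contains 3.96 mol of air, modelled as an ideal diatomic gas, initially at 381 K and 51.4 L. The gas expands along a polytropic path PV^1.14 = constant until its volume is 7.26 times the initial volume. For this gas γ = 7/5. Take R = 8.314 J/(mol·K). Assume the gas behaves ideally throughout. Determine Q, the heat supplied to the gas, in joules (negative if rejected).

P₁ = nRT₁/V₁ = 3.96×8.314×381/51.4 = 244 kPa.
Polytropic n=1.14: T₂ = T₁(V₁/V₂)^(n−1) = 381×(0.138)^0.14 = 289 K; P₂ = P₁(V₁/V₂)^n = 25.5 kPa.
W = (P₁V₁−P₂V₂)/(n−1) = (244×51.4−25.5×373)/0.14 = 21700 J.
ΔU = nCvΔT = 3.96×20.8×(289−381) = -7600 J.
Q = ΔU + W = 14100 J.

14100 J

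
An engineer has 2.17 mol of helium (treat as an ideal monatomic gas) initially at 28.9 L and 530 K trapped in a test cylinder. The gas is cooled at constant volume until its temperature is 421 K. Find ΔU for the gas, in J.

P₁ = nRT₁/V₁ = 2.17×8.314×530/28.9 = 331 kPa.
Isochoric: V stays 28.9 L; P/T = const ⇒ T₂ = 421 K, P₂ = 263 kPa.
For an ideal gas ΔU = nCvΔT with Cv = (3/2)R = 12.5 J/(mol·K).
ΔU = 2.17×12.5×(421−530) = -2950 J.

-2950 J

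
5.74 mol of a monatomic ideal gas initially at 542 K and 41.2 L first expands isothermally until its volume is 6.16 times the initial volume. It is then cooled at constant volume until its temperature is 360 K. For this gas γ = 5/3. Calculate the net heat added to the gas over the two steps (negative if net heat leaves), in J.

34000 J

P₁ = nRT₁/V₁ = 5.74×8.314×542/41.2 = 628 kPa.
Step 1 — Isothermal: T stays 542 K; PV = const ⇒ V₂ = 254 L, P₂ = 102 kPa.
ΔU = 0 (ideal gas, T constant).
W = nRT ln(V₂/V₁) = 5.74×8.314×542×ln(6.16) = 47000 J.
Q = ΔU + W = 47000 J.
State after step 1: P = 102 kPa, V = 254 L, T = 542 K.
Step 2 — Isochoric: V stays 254 L; P/T = const ⇒ T₂ = 360 K, P₂ = 67.7 kPa.
W = 0 (no volume change).
ΔU = nCvΔT = 5.74×12.5×(360−542) = -13000 J.
Q = ΔU = -13000 J.
Net over both steps: W = 47000 J, Q = 34000 J, ΔU = -13000 J.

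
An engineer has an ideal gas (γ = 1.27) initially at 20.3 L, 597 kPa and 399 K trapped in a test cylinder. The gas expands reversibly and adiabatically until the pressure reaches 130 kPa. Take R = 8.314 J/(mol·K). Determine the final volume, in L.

67.4 L

Adiabatic: T₂/T₁ = (P₂/P₁)^((γ−1)/γ) ⇒ T₂ = 399×(0.218)^0.213 = 289 K; V₂ = 67.4 L.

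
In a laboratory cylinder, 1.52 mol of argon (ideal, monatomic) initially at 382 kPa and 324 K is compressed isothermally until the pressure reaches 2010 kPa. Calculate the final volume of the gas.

2.04 L

V₁ = nRT₁/P₁ = 1.52×8.314×324/382 = 10.7 L.
Isothermal: T stays 324 K; PV = const ⇒ V₂ = 2.04 L, P₂ = 2010 kPa.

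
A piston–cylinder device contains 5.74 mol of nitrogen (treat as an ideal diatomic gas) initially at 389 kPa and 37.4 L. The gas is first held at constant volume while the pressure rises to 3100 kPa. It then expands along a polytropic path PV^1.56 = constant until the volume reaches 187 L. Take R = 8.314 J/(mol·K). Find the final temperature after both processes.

T₁ = P₁V₁/(nR) = 389×37.4/(5.74×8.314) = 305 K.
Step 1 — Isochoric: V stays 37.4 L; P/T = const ⇒ T₂ = 2430 K, P₂ = 3100 kPa.
W = 0 (no volume change).
ΔU = nCvΔT = 5.74×20.8×(2430−305) = 253000 J.
Q = ΔU = 253000 J.
State after step 1: P = 3100 kPa, V = 37.4 L, T = 2430 K.
Step 2 — Polytropic n=1.56: T₂ = T₁(V₁/V₂)^(n−1) = 2430×(0.200)^0.56 = 986 K; P₂ = P₁(V₁/V₂)^n = 252 kPa.
W = (P₁V₁−P₂V₂)/(n−1) = (3100×37.4−252×187)/0.56 = 123000 J.
ΔU = nCvΔT = 5.74×20.8×(986−2430) = -172000 J.
Q = ΔU + W = -49200 J.
Net over both steps: W = 123000 J, Q = 204000 J, ΔU = 81300 J.

986 K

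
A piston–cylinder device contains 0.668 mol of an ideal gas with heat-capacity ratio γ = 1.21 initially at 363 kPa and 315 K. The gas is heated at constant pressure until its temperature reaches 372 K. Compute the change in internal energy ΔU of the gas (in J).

1510 J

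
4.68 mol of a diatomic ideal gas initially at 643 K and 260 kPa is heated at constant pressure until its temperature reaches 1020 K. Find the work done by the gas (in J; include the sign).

V₁ = nRT₁/P₁ = 4.68×8.314×643/260 = 96.2 L.
Isobaric: P stays 260 kPa; V/T = const ⇒ T₂ = 1020 K, V₂ = 153 L.
W = PΔV = 260×(153−96.2) kPa·L = 14700 J.

14700 J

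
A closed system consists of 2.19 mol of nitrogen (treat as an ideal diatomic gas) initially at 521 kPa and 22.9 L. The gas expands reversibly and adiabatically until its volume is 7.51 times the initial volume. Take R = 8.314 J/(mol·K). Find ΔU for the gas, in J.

T₁ = P₁V₁/(nR) = 521×22.9/(2.19×8.314) = 655 K.
Adiabatic: TV^(γ−1) = const ⇒ T₂ = 655×(0.133)^0.400 = 293 K; PV^γ = const ⇒ P₂ = 31.0 kPa.
For an ideal gas ΔU = nCvΔT with Cv = (5/2)R = 20.8 J/(mol·K).
ΔU = 2.19×20.8×(293−655) = -16500 J.

-16500 J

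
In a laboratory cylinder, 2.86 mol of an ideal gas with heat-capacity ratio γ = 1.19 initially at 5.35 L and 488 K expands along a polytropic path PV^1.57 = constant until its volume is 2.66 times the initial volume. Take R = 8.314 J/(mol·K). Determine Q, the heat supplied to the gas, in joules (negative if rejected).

-17400 J

P₁ = nRT₁/V₁ = 2.86×8.314×488/5.35 = 2170 kPa.
Polytropic n=1.57: T₂ = T₁(V₁/V₂)^(n−1) = 488×(0.376)^0.57 = 279 K; P₂ = P₁(V₁/V₂)^n = 467 kPa.
W = (P₁V₁−P₂V₂)/(n−1) = (2170×5.35−467×14.2)/0.57 = 8700 J.
ΔU = nCvΔT = 2.86×43.8×(279−488) = -26100 J.
Q = ΔU + W = -17400 J.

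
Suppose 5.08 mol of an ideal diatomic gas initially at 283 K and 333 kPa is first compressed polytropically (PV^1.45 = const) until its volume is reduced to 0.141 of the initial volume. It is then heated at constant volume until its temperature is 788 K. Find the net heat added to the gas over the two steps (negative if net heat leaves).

V₁ = nRT₁/P₁ = 5.08×8.314×283/333 = 35.9 L.
Step 1 — Polytropic n=1.45: T₂ = T₁(V₁/V₂)^(n−1) = 283×(7.09)^0.45 = 683 K; P₂ = P₁(V₁/V₂)^n = 5700 kPa.
W = (P₁V₁−P₂V₂)/(n−1) = (333×35.9−5700×5.06)/0.45 = -37600 J.
ΔU = nCvΔT = 5.08×20.8×(683−283) = 42300 J.
Q = ΔU + W = 4700 J.
State after step 1: P = 5700 kPa, V = 5.06 L, T = 683 K.
Step 2 — Isochoric: V stays 5.06 L; P/T = const ⇒ T₂ = 788 K, P₂ = 6580 kPa.
W = 0 (no volume change).
ΔU = nCvΔT = 5.08×20.8×(788−683) = 11100 J.
Q = ΔU = 11100 J.
Net over both steps: W = -37600 J, Q = 15700 J, ΔU = 53300 J.

15700 J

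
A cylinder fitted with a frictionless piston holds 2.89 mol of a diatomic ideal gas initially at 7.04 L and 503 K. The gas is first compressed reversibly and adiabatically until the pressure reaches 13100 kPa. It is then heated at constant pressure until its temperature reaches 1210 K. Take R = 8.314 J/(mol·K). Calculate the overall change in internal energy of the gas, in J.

P₁ = nRT₁/V₁ = 2.89×8.314×503/7.04 = 1720 kPa.
Step 1 — Adiabatic: T₂/T₁ = (P₂/P₁)^((γ−1)/γ) ⇒ T₂ = 503×(7.63)^0.286 = 899 K; V₂ = 1.65 L.
ΔU = nCvΔT = 2.89×20.8×(899−503) = 23800 J.
Q = 0 for an adiabatic process, so W = −ΔU = -23800 J.
State after step 1: P = 13100 kPa, V = 1.65 L, T = 899 K.
Step 2 — Isobaric: P stays 13100 kPa; V/T = const ⇒ T₂ = 1210 K, V₂ = 2.22 L.
W = PΔV = 13100×(2.22−1.65) kPa·L = 7470 J.
ΔU = nCvΔT = 2.89×20.8×(1210−899) = 18700 J.
Q = ΔU + W = nCpΔT = 26200 J.
Net over both steps: W = -16300 J, Q = 26200 J, ΔU = 42500 J.

42500 J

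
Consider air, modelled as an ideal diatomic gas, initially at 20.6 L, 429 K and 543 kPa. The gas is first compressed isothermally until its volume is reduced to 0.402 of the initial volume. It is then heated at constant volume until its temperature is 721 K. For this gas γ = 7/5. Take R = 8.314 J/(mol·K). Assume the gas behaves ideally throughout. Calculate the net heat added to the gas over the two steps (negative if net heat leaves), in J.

n = P₁V₁/(RT₁) = 543×20.6/(8.314×429) = 3.14 mol.
Step 1 — Isothermal: T stays 429 K; PV = const ⇒ V₂ = 8.28 L, P₂ = 1350 kPa.
ΔU = 0 (ideal gas, T constant).
W = nRT ln(V₂/V₁) = 3.14×8.314×429×ln(0.402) = -10200 J.
Q = ΔU + W = -10200 J.
State after step 1: P = 1350 kPa, V = 8.28 L, T = 429 K.
Step 2 — Isochoric: V stays 8.28 L; P/T = const ⇒ T₂ = 721 K, P₂ = 2270 kPa.
W = 0 (no volume change).
ΔU = nCvΔT = 3.14×20.8×(721−429) = 19000 J.
Q = ΔU = 19000 J.
Net over both steps: W = -10200 J, Q = 8840 J, ΔU = 19000 J.

8840 J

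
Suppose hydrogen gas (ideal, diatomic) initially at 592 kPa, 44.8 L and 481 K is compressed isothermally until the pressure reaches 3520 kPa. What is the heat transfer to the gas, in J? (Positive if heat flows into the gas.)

n = P₁V₁/(RT₁) = 592×44.8/(8.314×481) = 6.63 mol.
Isothermal: T stays 481 K; PV = const ⇒ V₂ = 7.53 L, P₂ = 3520 kPa.
ΔU = 0 (ideal gas, T constant).
W = nRT ln(V₂/V₁) = 6.63×8.314×481×ln(0.168) = -47300 J.
Q = ΔU + W = -47300 J.

-47300 J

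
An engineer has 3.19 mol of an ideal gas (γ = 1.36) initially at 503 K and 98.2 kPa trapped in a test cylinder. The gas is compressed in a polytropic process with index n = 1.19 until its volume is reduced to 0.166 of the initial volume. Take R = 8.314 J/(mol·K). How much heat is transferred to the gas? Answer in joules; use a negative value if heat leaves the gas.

V₁ = nRT₁/P₁ = 3.19×8.314×503/98.2 = 136 L.
Polytropic n=1.19: T₂ = T₁(V₁/V₂)^(n−1) = 503×(6.02)^0.19 = 708 K; P₂ = P₁(V₁/V₂)^n = 832 kPa.
W = (P₁V₁−P₂V₂)/(n−1) = (98.2×136−832×22.6)/0.19 = -28600 J.
ΔU = nCvΔT = 3.19×23.1×(708−503) = 15100 J.
Q = ΔU + W = -13500 J.

-13500 J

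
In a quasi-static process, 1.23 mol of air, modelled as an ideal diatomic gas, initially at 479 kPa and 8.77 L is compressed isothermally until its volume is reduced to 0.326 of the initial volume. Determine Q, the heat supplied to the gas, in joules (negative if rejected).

-4710 J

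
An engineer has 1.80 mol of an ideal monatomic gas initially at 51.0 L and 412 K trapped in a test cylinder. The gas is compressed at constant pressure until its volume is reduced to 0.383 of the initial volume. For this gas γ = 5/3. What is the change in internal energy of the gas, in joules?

-5710 J

P₁ = nRT₁/V₁ = 1.80×8.314×412/51.0 = 121 kPa.
Isobaric: P stays 121 kPa; V/T = const ⇒ T₂ = 158 K, V₂ = 19.5 L.
For an ideal gas ΔU = nCvΔT with Cv = (3/2)R = 12.5 J/(mol·K).
ΔU = 1.80×12.5×(158−412) = -5710 J.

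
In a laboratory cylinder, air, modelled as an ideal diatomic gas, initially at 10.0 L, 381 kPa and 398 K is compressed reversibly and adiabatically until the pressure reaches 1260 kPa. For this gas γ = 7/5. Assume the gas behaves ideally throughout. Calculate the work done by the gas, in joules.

n = P₁V₁/(RT₁) = 381×10.0/(8.314×398) = 1.15 mol.
Adiabatic: T₂/T₁ = (P₂/P₁)^((γ−1)/γ) ⇒ T₂ = 398×(3.31)^0.286 = 560 K; V₂ = 4.26 L.
ΔU = nCvΔT = 1.15×20.8×(560−398) = 3880 J.
Q = 0 for an adiabatic process, so W = −ΔU = -3880 J.

-3880 J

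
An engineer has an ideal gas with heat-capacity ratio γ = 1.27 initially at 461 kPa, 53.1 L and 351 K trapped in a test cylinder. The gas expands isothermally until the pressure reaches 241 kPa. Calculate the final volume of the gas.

102 L

Isothermal: T stays 351 K; PV = const ⇒ V₂ = 102 L, P₂ = 241 kPa.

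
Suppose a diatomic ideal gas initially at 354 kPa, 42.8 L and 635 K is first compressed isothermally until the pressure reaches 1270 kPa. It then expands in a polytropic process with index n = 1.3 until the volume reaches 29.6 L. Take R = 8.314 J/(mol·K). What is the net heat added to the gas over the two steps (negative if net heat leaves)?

n = P₁V₁/(RT₁) = 354×42.8/(8.314×635) = 2.87 mol.
Step 1 — Isothermal: T stays 635 K; PV = const ⇒ V₂ = 11.9 L, P₂ = 1270 kPa.
ΔU = 0 (ideal gas, T constant).
W = nRT ln(V₂/V₁) = 2.87×8.314×635×ln(0.279) = -19400 J.
Q = ΔU + W = -19400 J.
State after step 1: P = 1270 kPa, V = 11.9 L, T = 635 K.
Step 2 — Polytropic n=1.3: T₂ = T₁(V₁/V₂)^(n−1) = 635×(0.403)^0.30 = 483 K; P₂ = P₁(V₁/V₂)^n = 390 kPa.
W = (P₁V₁−P₂V₂)/(n−1) = (1270×11.9−390×29.6)/0.30 = 12100 J.
ΔU = nCvΔT = 2.87×20.8×(483−635) = -9040 J.
Q = ΔU + W = 3010 J.
Net over both steps: W = -7300 J, Q = -16300 J, ΔU = -9040 J.

-16300 J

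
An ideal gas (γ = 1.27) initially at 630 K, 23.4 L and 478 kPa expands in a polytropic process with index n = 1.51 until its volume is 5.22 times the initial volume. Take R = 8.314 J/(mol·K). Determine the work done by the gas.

n = P₁V₁/(RT₁) = 478×23.4/(8.314×630) = 2.14 mol.
Polytropic n=1.51: T₂ = T₁(V₁/V₂)^(n−1) = 630×(0.192)^0.51 = 271 K; P₂ = P₁(V₁/V₂)^n = 39.4 kPa.
W = (P₁V₁−P₂V₂)/(n−1) = (478×23.4−39.4×122)/0.51 = 12500 J.

12500 J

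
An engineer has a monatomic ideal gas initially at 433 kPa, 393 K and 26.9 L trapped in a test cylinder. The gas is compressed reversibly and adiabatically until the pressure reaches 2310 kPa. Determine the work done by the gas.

-16700 J

n = P₁V₁/(RT₁) = 433×26.9/(8.314×393) = 3.56 mol.
Adiabatic: T₂/T₁ = (P₂/P₁)^((γ−1)/γ) ⇒ T₂ = 393×(5.33)^0.400 = 768 K; V₂ = 9.85 L.
ΔU = nCvΔT = 3.56×12.5×(768−393) = 16700 J.
Q = 0 for an adiabatic process, so W = −ΔU = -16700 J.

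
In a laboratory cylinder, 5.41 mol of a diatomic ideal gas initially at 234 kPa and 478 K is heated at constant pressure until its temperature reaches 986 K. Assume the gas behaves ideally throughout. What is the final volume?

190 L

V₁ = nRT₁/P₁ = 5.41×8.314×478/234 = 91.9 L.
Isobaric: P stays 234 kPa; V/T = const ⇒ T₂ = 986 K, V₂ = 190 L.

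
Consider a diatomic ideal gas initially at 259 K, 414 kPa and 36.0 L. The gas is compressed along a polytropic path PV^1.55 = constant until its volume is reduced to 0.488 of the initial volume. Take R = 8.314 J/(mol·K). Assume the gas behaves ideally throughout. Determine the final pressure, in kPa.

1260 kPa

Polytropic n=1.55: T₂ = T₁(V₁/V₂)^(n−1) = 259×(2.05)^0.55 = 384 K; P₂ = P₁(V₁/V₂)^n = 1260 kPa.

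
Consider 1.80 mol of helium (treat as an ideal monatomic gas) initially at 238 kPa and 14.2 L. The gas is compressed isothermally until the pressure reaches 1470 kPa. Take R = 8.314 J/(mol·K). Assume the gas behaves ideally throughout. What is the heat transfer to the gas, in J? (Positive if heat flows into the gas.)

-6150 J

T₁ = P₁V₁/(nR) = 238×14.2/(1.80×8.314) = 226 K.
Isothermal: T stays 226 K; PV = const ⇒ V₂ = 2.30 L, P₂ = 1470 kPa.
ΔU = 0 (ideal gas, T constant).
W = nRT ln(V₂/V₁) = 1.80×8.314×226×ln(0.162) = -6150 J.
Q = ΔU + W = -6150 J.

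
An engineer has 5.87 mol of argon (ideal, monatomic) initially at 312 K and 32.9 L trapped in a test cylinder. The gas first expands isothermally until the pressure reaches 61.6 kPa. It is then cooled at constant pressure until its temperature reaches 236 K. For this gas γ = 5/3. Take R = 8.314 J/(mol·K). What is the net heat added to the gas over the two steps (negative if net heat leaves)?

21400 J

P₁ = nRT₁/V₁ = 5.87×8.314×312/32.9 = 463 kPa.
Step 1 — Isothermal: T stays 312 K; PV = const ⇒ V₂ = 247 L, P₂ = 61.6 kPa.
ΔU = 0 (ideal gas, T constant).
W = nRT ln(V₂/V₁) = 5.87×8.314×312×ln(7.51) = 30700 J.
Q = ΔU + W = 30700 J.
State after step 1: P = 61.6 kPa, V = 247 L, T = 312 K.
Step 2 — Isobaric: P stays 61.6 kPa; V/T = const ⇒ T₂ = 236 K, V₂ = 187 L.
W = PΔV = 61.6×(187−247) kPa·L = -3710 J.
ΔU = nCvΔT = 5.87×12.5×(236−312) = -5560 J.
Q = ΔU + W = nCpΔT = -9270 J.
Net over both steps: W = 27000 J, Q = 21400 J, ΔU = -5560 J.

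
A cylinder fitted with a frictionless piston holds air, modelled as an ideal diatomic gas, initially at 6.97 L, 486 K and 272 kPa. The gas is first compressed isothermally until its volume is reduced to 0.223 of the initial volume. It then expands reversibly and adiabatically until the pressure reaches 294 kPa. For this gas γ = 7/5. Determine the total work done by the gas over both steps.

-1260 J

n = P₁V₁/(RT₁) = 272×6.97/(8.314×486) = 0.469 mol.
Step 1 — Isothermal: T stays 486 K; PV = const ⇒ V₂ = 1.55 L, P₂ = 1220 kPa.
ΔU = 0 (ideal gas, T constant).
W = nRT ln(V₂/V₁) = 0.469×8.314×486×ln(0.223) = -2840 J.
Q = ΔU + W = -2840 J.
State after step 1: P = 1220 kPa, V = 1.55 L, T = 486 K.
Step 2 — Adiabatic: T₂/T₁ = (P₂/P₁)^((γ−1)/γ) ⇒ T₂ = 486×(0.241)^0.286 = 324 K; V₂ = 4.29 L.
ΔU = nCvΔT = 0.469×20.8×(324−486) = -1580 J.
Q = 0 for an adiabatic process, so W = −ΔU = 1580 J.
Net over both steps: W = -1260 J, Q = -2840 J, ΔU = -1580 J.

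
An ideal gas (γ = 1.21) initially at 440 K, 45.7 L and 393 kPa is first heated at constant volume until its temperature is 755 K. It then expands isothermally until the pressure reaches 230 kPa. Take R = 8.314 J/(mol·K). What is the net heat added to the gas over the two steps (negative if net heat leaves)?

n = P₁V₁/(RT₁) = 393×45.7/(8.314×440) = 4.91 mol.
Step 1 — Isochoric: V stays 45.7 L; P/T = const ⇒ T₂ = 755 K, P₂ = 674 kPa.
W = 0 (no volume change).
ΔU = nCvΔT = 4.91×39.6×(755−440) = 61200 J.
Q = ΔU = 61200 J.
State after step 1: P = 674 kPa, V = 45.7 L, T = 755 K.
Step 2 — Isothermal: T stays 755 K; PV = const ⇒ V₂ = 134 L, P₂ = 230 kPa.
ΔU = 0 (ideal gas, T constant).
W = nRT ln(V₂/V₁) = 4.91×8.314×755×ln(2.93) = 33100 J.
Q = ΔU + W = 33100 J.
Net over both steps: W = 33100 J, Q = 94400 J, ΔU = 61200 J.

94400 J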